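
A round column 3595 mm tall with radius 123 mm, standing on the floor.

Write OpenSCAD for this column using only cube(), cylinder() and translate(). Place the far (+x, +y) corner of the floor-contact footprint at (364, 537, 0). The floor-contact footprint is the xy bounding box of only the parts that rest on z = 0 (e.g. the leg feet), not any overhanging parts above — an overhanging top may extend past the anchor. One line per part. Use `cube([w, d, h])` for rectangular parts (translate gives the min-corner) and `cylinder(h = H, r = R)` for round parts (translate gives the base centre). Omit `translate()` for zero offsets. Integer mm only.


translate([241, 414, 0]) cylinder(h = 3595, r = 123);


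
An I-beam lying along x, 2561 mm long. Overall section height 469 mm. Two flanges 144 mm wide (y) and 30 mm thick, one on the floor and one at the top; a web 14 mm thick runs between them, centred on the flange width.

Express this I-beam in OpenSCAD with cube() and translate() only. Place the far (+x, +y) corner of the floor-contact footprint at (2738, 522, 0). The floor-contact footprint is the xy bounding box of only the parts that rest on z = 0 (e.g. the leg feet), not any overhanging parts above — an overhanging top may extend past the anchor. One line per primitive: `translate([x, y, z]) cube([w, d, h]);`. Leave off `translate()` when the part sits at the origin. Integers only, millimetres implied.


translate([177, 378, 0]) cube([2561, 144, 30]);
translate([177, 443, 30]) cube([2561, 14, 409]);
translate([177, 378, 439]) cube([2561, 144, 30]);


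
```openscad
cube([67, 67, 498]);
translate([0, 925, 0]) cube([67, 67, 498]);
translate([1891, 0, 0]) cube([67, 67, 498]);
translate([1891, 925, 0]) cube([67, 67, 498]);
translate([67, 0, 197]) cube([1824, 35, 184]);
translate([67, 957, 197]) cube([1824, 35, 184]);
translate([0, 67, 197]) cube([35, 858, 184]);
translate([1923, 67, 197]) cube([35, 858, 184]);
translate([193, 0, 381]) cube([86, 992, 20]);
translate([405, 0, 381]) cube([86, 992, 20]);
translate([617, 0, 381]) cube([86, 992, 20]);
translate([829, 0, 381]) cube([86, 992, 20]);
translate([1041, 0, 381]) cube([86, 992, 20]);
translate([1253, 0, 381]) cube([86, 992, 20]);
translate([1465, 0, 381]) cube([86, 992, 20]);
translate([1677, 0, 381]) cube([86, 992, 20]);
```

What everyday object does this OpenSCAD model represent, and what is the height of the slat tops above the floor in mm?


A bed frame. The slat-top height is 401 mm.

Four posts, four rails, and a row of slats — a bed frame. Slats sit on the rails at z = 197 + 184 = 381; with slat thickness 20, the top is 401 mm.


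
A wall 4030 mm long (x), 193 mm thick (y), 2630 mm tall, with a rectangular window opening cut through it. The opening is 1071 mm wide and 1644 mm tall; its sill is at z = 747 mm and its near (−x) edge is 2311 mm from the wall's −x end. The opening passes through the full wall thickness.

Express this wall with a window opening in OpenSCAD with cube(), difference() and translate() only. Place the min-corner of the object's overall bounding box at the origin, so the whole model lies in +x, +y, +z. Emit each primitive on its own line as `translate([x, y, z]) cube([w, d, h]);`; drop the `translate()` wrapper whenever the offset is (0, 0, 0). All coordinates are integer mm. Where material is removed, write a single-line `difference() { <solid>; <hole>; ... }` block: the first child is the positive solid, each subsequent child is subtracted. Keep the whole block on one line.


difference() { cube([4030, 193, 2630]); translate([2311, 0, 747]) cube([1071, 193, 1644]); }


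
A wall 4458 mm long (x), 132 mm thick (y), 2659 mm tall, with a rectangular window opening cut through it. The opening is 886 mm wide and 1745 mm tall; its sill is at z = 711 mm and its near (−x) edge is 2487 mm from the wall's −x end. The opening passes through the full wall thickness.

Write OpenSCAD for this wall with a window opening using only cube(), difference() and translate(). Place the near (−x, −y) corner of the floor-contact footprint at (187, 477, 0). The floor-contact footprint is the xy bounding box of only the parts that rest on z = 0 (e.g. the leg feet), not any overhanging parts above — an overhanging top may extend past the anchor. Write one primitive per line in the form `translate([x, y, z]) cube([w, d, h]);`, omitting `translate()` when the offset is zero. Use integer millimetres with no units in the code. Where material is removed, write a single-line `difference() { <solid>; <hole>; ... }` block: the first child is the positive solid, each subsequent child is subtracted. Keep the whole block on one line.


difference() { translate([187, 477, 0]) cube([4458, 132, 2659]); translate([2674, 477, 711]) cube([886, 132, 1745]); }


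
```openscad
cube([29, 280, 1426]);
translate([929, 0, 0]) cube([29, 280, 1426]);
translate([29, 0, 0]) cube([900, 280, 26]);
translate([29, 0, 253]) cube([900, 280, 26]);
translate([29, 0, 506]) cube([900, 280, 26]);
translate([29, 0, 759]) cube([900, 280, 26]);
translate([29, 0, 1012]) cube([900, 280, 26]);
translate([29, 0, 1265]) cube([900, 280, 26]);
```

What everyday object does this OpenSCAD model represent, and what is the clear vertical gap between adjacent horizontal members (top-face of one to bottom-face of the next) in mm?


A bookshelf. The clear shelf gap is 227 mm.

Two tall side panels with 6 horizontal boards between them — a bookshelf. The first two shelf undersides are at z = 0 and z = 253; with shelf thickness 26, the clear gap is 253 − 0 − 26 = 227 mm.


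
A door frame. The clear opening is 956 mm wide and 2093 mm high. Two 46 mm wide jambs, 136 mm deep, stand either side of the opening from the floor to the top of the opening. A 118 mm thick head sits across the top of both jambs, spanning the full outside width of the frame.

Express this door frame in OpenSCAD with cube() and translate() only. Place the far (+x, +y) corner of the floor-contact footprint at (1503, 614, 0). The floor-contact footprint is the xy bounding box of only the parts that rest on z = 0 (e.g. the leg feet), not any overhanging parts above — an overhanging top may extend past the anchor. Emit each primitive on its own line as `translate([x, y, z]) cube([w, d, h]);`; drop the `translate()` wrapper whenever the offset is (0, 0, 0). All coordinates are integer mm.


translate([455, 478, 0]) cube([46, 136, 2093]);
translate([1457, 478, 0]) cube([46, 136, 2093]);
translate([455, 478, 2093]) cube([1048, 136, 118]);


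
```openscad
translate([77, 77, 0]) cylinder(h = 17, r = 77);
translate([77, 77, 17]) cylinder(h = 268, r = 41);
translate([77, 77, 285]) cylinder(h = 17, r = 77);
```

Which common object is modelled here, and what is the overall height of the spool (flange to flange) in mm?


A spool. The overall height is 302 mm.

Three coaxial cylinders, large–small–large — a spool. Two 17 mm flanges and a 268 mm core give 17 + 268 + 17 = 302 mm.


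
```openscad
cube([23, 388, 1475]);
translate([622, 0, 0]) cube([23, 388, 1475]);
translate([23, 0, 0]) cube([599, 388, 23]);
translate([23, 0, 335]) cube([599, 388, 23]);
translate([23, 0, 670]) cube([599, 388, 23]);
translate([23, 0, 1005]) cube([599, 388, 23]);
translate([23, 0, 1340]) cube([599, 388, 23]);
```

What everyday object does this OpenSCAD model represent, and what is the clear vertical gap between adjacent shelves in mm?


A bookshelf. The clear shelf gap is 312 mm.

Two tall side panels with 5 horizontal boards between them — a bookshelf. The first two shelf undersides are at z = 0 and z = 335; with shelf thickness 23, the clear gap is 335 − 0 − 23 = 312 mm.


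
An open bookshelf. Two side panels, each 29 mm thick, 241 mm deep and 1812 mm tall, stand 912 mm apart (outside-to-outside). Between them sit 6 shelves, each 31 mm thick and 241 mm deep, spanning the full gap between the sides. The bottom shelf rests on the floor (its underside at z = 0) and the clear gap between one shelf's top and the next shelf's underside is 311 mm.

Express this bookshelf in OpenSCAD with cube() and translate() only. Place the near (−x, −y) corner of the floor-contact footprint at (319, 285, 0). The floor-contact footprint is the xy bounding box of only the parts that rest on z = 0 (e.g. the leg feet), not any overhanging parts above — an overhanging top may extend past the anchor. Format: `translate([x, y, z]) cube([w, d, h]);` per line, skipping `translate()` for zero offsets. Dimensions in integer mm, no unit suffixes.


translate([319, 285, 0]) cube([29, 241, 1812]);
translate([1202, 285, 0]) cube([29, 241, 1812]);
translate([348, 285, 0]) cube([854, 241, 31]);
translate([348, 285, 342]) cube([854, 241, 31]);
translate([348, 285, 684]) cube([854, 241, 31]);
translate([348, 285, 1026]) cube([854, 241, 31]);
translate([348, 285, 1368]) cube([854, 241, 31]);
translate([348, 285, 1710]) cube([854, 241, 31]);


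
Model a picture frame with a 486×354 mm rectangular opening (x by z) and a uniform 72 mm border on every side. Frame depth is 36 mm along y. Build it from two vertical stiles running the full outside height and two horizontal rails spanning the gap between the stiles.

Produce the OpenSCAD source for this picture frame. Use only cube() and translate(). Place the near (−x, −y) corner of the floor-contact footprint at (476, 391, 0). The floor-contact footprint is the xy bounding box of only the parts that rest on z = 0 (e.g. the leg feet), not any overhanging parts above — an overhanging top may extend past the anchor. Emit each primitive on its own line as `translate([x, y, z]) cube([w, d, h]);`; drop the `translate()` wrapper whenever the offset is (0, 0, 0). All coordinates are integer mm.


translate([476, 391, 0]) cube([72, 36, 498]);
translate([1034, 391, 0]) cube([72, 36, 498]);
translate([548, 391, 0]) cube([486, 36, 72]);
translate([548, 391, 426]) cube([486, 36, 72]);


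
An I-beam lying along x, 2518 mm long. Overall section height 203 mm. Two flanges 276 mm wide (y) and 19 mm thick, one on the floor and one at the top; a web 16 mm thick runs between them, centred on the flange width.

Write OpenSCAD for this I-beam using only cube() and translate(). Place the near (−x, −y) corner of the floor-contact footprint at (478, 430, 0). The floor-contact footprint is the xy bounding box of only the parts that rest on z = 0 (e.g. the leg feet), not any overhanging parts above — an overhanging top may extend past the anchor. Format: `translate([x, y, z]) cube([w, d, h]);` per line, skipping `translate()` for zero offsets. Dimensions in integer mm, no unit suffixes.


translate([478, 430, 0]) cube([2518, 276, 19]);
translate([478, 560, 19]) cube([2518, 16, 165]);
translate([478, 430, 184]) cube([2518, 276, 19]);


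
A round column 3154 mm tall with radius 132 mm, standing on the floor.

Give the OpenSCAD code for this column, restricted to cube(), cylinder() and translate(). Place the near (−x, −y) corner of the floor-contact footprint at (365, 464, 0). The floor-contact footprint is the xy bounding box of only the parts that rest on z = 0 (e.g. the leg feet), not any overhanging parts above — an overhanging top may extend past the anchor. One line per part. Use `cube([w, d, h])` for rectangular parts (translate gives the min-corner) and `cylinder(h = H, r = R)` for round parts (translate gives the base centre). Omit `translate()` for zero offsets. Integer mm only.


translate([497, 596, 0]) cylinder(h = 3154, r = 132);


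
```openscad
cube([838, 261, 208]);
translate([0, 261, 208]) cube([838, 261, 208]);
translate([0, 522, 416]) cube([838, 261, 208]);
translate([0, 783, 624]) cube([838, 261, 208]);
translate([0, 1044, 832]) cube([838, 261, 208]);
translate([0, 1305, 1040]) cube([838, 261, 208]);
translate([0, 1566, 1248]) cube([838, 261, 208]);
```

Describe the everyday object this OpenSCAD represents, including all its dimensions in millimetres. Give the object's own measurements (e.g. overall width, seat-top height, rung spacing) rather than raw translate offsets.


A straight staircase of 7 solid steps. Each step is 838 mm wide (x), 261 mm deep (y, the going) and 208 mm tall (the rise). The first step rests on the floor; each subsequent step sits one going further in +y and one rise higher in +z, directly behind and above the previous step with no overlap.


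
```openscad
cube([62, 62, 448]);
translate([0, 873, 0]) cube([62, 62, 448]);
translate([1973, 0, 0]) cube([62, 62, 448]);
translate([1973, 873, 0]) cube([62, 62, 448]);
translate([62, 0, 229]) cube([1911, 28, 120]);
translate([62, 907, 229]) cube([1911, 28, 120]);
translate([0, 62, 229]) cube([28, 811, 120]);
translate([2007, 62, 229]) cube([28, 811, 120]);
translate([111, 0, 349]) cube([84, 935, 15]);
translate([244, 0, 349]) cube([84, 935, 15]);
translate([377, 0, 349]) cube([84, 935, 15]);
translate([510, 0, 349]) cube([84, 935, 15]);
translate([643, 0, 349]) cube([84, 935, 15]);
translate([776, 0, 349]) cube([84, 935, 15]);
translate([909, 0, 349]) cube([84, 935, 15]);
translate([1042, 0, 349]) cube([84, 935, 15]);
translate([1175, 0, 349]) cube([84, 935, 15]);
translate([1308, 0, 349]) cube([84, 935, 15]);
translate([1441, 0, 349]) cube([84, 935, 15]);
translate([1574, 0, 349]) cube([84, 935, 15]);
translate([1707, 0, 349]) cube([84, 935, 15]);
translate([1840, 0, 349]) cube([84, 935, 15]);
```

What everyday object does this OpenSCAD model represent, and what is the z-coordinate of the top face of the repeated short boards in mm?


A bed frame. The slat-top height is 364 mm.

Four posts, four rails, and a row of slats — a bed frame. Slats sit on the rails at z = 229 + 120 = 349; with slat thickness 15, the top is 364 mm.


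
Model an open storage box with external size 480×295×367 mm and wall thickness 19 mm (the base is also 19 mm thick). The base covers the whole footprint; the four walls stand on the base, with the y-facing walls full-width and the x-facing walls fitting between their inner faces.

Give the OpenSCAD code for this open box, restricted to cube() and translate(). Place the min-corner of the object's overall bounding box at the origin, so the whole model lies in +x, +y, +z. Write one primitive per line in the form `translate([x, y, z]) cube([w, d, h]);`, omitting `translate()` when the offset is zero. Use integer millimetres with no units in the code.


cube([480, 295, 19]);
translate([0, 0, 19]) cube([480, 19, 348]);
translate([0, 276, 19]) cube([480, 19, 348]);
translate([0, 19, 19]) cube([19, 257, 348]);
translate([461, 19, 19]) cube([19, 257, 348]);


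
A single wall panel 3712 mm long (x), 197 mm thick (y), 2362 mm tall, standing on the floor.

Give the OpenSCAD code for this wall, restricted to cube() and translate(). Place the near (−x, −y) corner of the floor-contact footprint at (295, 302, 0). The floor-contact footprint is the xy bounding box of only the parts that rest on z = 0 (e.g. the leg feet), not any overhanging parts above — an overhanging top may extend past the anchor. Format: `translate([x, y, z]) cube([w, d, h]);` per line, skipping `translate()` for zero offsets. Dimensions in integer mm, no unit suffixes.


translate([295, 302, 0]) cube([3712, 197, 2362]);


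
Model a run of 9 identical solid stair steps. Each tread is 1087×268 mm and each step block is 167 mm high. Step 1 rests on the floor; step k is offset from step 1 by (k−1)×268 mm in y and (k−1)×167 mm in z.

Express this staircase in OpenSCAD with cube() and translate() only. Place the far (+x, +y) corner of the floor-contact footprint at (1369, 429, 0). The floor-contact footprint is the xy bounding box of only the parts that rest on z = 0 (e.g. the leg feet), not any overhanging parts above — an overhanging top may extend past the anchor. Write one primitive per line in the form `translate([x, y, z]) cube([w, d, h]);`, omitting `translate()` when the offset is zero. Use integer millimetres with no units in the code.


translate([282, 161, 0]) cube([1087, 268, 167]);
translate([282, 429, 167]) cube([1087, 268, 167]);
translate([282, 697, 334]) cube([1087, 268, 167]);
translate([282, 965, 501]) cube([1087, 268, 167]);
translate([282, 1233, 668]) cube([1087, 268, 167]);
translate([282, 1501, 835]) cube([1087, 268, 167]);
translate([282, 1769, 1002]) cube([1087, 268, 167]);
translate([282, 2037, 1169]) cube([1087, 268, 167]);
translate([282, 2305, 1336]) cube([1087, 268, 167]);


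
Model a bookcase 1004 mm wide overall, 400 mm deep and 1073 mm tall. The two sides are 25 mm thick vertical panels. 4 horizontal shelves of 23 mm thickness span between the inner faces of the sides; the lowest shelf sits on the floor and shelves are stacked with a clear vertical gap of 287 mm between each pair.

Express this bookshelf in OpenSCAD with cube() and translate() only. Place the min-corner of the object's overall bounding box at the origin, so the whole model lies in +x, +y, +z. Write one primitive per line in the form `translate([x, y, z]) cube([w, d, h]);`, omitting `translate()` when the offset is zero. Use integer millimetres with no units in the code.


cube([25, 400, 1073]);
translate([979, 0, 0]) cube([25, 400, 1073]);
translate([25, 0, 0]) cube([954, 400, 23]);
translate([25, 0, 310]) cube([954, 400, 23]);
translate([25, 0, 620]) cube([954, 400, 23]);
translate([25, 0, 930]) cube([954, 400, 23]);


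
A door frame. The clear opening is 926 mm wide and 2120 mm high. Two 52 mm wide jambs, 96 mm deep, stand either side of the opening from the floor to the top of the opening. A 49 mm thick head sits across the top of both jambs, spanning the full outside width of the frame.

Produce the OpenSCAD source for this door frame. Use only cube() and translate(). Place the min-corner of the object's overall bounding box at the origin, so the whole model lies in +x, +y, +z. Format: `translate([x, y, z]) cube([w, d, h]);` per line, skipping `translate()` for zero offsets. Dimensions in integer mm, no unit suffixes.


cube([52, 96, 2120]);
translate([978, 0, 0]) cube([52, 96, 2120]);
translate([0, 0, 2120]) cube([1030, 96, 49]);


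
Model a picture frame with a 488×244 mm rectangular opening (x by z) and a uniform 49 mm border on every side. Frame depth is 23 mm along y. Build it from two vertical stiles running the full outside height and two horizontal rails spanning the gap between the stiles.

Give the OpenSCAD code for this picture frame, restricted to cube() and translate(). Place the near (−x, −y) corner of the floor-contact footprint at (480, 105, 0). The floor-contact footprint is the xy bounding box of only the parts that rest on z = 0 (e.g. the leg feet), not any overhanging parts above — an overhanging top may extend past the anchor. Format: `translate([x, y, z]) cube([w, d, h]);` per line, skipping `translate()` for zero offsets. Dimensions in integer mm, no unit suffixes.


translate([480, 105, 0]) cube([49, 23, 342]);
translate([1017, 105, 0]) cube([49, 23, 342]);
translate([529, 105, 0]) cube([488, 23, 49]);
translate([529, 105, 293]) cube([488, 23, 49]);


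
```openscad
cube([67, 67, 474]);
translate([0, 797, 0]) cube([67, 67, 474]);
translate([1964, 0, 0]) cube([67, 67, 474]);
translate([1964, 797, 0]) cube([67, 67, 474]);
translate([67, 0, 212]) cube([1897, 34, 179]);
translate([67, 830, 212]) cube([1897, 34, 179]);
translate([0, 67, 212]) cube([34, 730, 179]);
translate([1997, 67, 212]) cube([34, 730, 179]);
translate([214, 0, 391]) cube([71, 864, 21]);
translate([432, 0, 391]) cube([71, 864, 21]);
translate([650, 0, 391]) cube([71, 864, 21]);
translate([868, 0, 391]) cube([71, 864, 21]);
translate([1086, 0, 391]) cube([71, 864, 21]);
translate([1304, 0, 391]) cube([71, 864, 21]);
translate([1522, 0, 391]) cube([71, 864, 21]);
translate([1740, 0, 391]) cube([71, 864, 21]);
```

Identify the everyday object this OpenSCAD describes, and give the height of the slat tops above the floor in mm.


A bed frame. The slat-top height is 412 mm.

Four posts, four rails, and a row of slats — a bed frame. Slats sit on the rails at z = 212 + 179 = 391; with slat thickness 21, the top is 412 mm.


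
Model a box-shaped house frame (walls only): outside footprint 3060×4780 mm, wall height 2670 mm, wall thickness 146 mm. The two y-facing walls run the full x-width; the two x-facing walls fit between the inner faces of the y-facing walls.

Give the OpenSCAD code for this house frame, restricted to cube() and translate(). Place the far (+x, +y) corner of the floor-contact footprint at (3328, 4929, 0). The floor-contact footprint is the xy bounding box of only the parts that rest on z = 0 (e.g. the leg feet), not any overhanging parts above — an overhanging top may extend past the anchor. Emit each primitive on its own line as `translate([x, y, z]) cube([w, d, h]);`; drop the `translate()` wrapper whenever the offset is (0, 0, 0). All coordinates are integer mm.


translate([268, 149, 0]) cube([3060, 146, 2670]);
translate([268, 4783, 0]) cube([3060, 146, 2670]);
translate([268, 295, 0]) cube([146, 4488, 2670]);
translate([3182, 295, 0]) cube([146, 4488, 2670]);


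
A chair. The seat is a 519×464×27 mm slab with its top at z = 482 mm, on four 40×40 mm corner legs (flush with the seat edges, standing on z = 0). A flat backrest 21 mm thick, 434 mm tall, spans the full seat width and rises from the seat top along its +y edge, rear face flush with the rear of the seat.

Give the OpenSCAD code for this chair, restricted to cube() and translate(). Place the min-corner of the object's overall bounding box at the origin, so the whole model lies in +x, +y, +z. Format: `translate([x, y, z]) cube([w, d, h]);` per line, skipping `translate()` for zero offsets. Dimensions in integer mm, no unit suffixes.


// leg_h = 482 - 27 = 455
translate([0, 0, 455]) cube([519, 464, 27]);
cube([40, 40, 455]);
translate([479, 0, 0]) cube([40, 40, 455]);
translate([0, 424, 0]) cube([40, 40, 455]);
translate([479, 424, 0]) cube([40, 40, 455]);
translate([0, 443, 482]) cube([519, 21, 434]);


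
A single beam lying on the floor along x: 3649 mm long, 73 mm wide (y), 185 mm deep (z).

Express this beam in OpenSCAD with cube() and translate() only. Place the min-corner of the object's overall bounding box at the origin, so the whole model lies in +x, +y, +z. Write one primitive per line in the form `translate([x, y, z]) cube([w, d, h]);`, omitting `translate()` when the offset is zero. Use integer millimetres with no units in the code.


cube([3649, 73, 185]);


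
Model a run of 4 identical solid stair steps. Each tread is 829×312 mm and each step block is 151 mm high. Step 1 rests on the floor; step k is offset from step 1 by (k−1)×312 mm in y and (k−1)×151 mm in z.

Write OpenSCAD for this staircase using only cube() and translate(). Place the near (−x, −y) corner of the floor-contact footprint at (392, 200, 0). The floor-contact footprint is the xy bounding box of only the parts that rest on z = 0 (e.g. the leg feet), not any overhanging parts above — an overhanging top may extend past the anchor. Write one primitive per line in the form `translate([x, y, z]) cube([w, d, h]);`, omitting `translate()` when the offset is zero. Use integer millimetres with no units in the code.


translate([392, 200, 0]) cube([829, 312, 151]);
translate([392, 512, 151]) cube([829, 312, 151]);
translate([392, 824, 302]) cube([829, 312, 151]);
translate([392, 1136, 453]) cube([829, 312, 151]);


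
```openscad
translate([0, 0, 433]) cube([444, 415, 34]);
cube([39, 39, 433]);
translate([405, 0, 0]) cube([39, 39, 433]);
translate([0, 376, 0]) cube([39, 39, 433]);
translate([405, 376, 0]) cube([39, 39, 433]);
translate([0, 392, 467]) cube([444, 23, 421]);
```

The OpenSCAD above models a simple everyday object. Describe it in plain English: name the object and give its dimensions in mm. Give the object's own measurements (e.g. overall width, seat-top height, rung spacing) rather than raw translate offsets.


A chair. The seat is a 444×415×34 mm slab with its top at z = 467 mm, on four 39×39 mm corner legs (flush with the seat edges, standing on z = 0). A flat backrest 23 mm thick, 421 mm tall, spans the full seat width and rises from the seat top along its +y edge, rear face flush with the rear of the seat.


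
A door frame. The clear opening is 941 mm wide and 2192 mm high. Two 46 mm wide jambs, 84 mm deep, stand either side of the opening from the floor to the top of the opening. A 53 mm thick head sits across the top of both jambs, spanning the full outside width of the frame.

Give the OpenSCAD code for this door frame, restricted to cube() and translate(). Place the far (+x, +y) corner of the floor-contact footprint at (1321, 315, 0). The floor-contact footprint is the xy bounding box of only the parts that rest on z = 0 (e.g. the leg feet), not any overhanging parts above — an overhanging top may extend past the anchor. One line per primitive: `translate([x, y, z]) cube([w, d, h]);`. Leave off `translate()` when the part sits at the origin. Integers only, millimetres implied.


translate([288, 231, 0]) cube([46, 84, 2192]);
translate([1275, 231, 0]) cube([46, 84, 2192]);
translate([288, 231, 2192]) cube([1033, 84, 53]);


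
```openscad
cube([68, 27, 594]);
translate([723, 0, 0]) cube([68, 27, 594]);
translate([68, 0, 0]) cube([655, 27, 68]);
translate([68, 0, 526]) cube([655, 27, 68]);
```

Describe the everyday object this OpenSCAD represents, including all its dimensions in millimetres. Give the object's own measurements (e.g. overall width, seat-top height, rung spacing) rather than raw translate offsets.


A rectangular picture frame lying in the x–z plane (depth along y). The opening is 655 mm wide (x) by 458 mm tall (z), surrounded by a border 68 mm wide on all four sides. The frame is 27 mm deep and is made of two full-height vertical stiles with two horizontal rails fitted between them.


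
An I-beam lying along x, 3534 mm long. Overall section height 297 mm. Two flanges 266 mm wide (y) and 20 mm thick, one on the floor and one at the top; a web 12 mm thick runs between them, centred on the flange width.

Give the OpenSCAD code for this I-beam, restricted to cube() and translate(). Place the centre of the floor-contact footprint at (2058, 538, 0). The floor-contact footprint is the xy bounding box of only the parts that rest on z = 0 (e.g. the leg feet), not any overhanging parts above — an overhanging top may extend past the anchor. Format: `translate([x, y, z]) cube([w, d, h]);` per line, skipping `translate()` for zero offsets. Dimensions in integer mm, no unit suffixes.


translate([291, 405, 0]) cube([3534, 266, 20]);
translate([291, 532, 20]) cube([3534, 12, 257]);
translate([291, 405, 277]) cube([3534, 266, 20]);


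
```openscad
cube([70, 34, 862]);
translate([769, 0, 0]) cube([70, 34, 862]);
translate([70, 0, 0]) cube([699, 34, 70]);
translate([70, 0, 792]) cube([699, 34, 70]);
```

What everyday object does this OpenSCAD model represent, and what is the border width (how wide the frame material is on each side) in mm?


A picture frame. The border width is 70 mm.

Four thin pieces enclosing a rectangular opening — a picture frame. The two full-height stiles are 862 mm tall; the top rail sits at z = 792 and is 70 mm tall, so the border above the opening is 862 − 792 = 70 mm, matching the stile x-width.


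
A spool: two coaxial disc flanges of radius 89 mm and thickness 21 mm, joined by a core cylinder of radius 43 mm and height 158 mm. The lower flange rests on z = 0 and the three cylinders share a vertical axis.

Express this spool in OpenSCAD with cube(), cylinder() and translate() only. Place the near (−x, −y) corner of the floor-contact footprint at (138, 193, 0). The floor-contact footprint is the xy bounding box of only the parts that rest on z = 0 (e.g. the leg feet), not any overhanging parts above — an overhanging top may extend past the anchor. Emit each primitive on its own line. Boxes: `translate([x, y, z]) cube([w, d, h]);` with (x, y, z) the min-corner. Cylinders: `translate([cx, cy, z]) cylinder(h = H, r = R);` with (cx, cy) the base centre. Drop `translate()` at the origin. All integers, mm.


translate([227, 282, 0]) cylinder(h = 21, r = 89);
translate([227, 282, 21]) cylinder(h = 158, r = 43);
translate([227, 282, 179]) cylinder(h = 21, r = 89);


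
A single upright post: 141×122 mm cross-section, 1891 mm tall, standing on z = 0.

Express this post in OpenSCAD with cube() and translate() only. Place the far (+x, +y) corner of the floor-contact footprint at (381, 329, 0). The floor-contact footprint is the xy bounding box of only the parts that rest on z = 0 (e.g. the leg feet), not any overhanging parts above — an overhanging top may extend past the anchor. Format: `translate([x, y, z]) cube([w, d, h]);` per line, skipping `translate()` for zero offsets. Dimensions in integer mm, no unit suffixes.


translate([240, 207, 0]) cube([141, 122, 1891]);


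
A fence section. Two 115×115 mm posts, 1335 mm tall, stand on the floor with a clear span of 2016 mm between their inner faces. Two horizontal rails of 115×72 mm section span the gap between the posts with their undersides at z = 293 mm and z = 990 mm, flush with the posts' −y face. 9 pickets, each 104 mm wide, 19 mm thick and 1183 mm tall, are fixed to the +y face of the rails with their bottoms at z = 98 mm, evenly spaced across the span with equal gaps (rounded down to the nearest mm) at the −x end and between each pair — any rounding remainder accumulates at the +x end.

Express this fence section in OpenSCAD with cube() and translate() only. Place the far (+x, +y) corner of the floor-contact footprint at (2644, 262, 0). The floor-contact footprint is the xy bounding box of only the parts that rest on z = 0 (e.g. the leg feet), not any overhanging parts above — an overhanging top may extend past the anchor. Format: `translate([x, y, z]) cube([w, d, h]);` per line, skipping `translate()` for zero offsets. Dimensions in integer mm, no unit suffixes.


translate([398, 147, 0]) cube([115, 115, 1335]);
translate([2529, 147, 0]) cube([115, 115, 1335]);
translate([513, 147, 293]) cube([2016, 115, 72]);
translate([513, 147, 990]) cube([2016, 115, 72]);
translate([621, 262, 98]) cube([104, 19, 1183]);
translate([833, 262, 98]) cube([104, 19, 1183]);
translate([1045, 262, 98]) cube([104, 19, 1183]);
translate([1257, 262, 98]) cube([104, 19, 1183]);
translate([1469, 262, 98]) cube([104, 19, 1183]);
translate([1681, 262, 98]) cube([104, 19, 1183]);
translate([1893, 262, 98]) cube([104, 19, 1183]);
translate([2105, 262, 98]) cube([104, 19, 1183]);
translate([2317, 262, 98]) cube([104, 19, 1183]);


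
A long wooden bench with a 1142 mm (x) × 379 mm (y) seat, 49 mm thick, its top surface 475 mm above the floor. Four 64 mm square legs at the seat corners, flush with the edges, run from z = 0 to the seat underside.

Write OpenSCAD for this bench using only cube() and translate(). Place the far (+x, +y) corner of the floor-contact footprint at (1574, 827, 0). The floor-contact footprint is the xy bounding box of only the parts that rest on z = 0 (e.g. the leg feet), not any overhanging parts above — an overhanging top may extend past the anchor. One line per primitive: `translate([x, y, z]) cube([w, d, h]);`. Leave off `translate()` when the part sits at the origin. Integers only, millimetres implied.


translate([432, 448, 426]) cube([1142, 379, 49]);
translate([432, 448, 0]) cube([64, 64, 426]);
translate([432, 763, 0]) cube([64, 64, 426]);
translate([1510, 448, 0]) cube([64, 64, 426]);
translate([1510, 763, 0]) cube([64, 64, 426]);


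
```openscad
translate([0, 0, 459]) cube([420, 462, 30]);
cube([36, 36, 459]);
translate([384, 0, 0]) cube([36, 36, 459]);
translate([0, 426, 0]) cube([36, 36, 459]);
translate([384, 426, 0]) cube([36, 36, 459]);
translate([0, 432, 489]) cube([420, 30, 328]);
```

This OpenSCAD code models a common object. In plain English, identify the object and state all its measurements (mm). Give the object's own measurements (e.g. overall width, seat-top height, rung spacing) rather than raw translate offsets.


A chair. The seat is a 420×462×30 mm slab with its top at z = 489 mm, on four 36×36 mm corner legs (flush with the seat edges, standing on z = 0). A flat backrest 30 mm thick, 328 mm tall, spans the full seat width and rises from the seat top along its +y edge, rear face flush with the rear of the seat.


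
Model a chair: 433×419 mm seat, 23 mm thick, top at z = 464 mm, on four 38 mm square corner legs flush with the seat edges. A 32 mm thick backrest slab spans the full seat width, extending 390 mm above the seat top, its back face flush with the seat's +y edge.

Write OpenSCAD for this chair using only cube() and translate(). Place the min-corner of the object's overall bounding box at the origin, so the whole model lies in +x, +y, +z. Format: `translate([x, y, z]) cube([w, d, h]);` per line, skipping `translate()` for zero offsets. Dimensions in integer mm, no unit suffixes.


translate([0, 0, 441]) cube([433, 419, 23]);
cube([38, 38, 441]);
translate([395, 0, 0]) cube([38, 38, 441]);
translate([0, 381, 0]) cube([38, 38, 441]);
translate([395, 381, 0]) cube([38, 38, 441]);
translate([0, 387, 464]) cube([433, 32, 390]);


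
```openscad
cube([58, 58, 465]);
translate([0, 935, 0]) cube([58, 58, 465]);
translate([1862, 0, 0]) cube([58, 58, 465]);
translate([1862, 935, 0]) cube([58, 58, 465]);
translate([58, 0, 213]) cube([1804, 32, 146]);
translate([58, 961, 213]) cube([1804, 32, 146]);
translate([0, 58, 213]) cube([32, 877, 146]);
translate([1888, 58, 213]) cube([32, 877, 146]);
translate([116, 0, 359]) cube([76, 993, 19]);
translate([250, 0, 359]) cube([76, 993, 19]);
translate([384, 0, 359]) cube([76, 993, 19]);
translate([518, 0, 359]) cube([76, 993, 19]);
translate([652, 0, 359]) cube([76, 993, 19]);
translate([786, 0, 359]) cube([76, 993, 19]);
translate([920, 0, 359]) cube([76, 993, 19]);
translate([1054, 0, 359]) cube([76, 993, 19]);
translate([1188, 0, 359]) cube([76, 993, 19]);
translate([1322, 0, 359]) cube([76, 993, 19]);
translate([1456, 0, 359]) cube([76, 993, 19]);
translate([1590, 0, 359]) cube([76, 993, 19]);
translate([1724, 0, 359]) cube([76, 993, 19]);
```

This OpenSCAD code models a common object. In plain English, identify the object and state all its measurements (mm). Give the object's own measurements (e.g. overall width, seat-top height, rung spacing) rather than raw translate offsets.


A bed frame 1920 mm long (x) by 993 mm wide (y). Four 58×58 mm corner posts, 465 mm tall, at the corners of the footprint. Four rails of 32 mm thickness and 146 mm height run between adjacent posts with their undersides at z = 213 mm, their outer faces flush with the outside of the frame (the two x-running rails run between the posts' inner faces; the two y-running rails run between the posts' inner faces). 13 slats, each 76 mm wide (x) and 19 mm thick, lie across the top of the two x-running rails, running the full 993 mm width of the frame in y; along x they sit between the end posts with a 58 mm gap after the −x posts and between neighbouring slats, leaving 62 mm before the +x posts.


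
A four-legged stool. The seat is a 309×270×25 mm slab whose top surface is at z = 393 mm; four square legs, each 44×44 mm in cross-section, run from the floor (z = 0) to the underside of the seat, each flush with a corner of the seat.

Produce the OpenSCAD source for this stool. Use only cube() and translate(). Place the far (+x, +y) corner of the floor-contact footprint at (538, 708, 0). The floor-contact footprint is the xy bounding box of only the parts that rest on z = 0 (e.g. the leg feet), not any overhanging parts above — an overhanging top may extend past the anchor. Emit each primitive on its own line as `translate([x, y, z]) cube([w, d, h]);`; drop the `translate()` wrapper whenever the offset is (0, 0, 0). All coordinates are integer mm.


translate([229, 438, 368]) cube([309, 270, 25]);
translate([229, 438, 0]) cube([44, 44, 368]);
translate([494, 438, 0]) cube([44, 44, 368]);
translate([229, 664, 0]) cube([44, 44, 368]);
translate([494, 664, 0]) cube([44, 44, 368]);


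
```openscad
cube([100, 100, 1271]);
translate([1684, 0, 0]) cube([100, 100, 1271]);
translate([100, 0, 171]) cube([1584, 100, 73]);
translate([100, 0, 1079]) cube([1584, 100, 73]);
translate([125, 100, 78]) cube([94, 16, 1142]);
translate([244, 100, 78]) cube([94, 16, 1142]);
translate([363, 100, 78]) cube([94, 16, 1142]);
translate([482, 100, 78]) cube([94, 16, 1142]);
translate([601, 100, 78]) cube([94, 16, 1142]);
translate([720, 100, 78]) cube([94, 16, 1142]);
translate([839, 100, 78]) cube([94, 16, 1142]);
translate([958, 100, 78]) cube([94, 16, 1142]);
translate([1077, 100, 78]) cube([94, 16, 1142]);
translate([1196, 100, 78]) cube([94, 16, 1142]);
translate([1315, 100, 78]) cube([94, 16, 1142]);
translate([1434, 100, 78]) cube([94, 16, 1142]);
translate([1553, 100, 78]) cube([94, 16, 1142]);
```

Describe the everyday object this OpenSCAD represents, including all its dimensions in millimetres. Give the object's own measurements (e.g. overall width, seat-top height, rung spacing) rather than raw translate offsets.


A fence section. Two 100×100 mm posts, 1271 mm tall, stand on the floor with a clear span of 1584 mm between their inner faces. Two horizontal rails of 100×73 mm section span the gap between the posts with their undersides at z = 171 mm and z = 1079 mm, flush with the posts' −y face. 13 pickets, each 94 mm wide, 16 mm thick and 1142 mm tall, are fixed to the +y face of the rails with their bottoms at z = 78 mm, spaced across the span with a 25 mm gap after the −x post and between neighbouring pickets, with 37 mm left before the +x post.


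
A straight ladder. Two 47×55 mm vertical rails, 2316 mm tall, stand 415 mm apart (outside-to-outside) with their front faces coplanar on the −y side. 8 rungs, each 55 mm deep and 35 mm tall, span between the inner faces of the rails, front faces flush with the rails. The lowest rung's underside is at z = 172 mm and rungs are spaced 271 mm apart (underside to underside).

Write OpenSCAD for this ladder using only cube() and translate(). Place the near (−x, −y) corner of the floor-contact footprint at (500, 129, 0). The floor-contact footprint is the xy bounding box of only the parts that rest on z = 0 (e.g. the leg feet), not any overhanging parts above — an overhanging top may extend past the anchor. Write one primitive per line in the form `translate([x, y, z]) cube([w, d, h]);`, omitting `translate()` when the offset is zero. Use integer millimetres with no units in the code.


translate([500, 129, 0]) cube([47, 55, 2316]);
translate([868, 129, 0]) cube([47, 55, 2316]);
translate([547, 129, 172]) cube([321, 55, 35]);
translate([547, 129, 443]) cube([321, 55, 35]);
translate([547, 129, 714]) cube([321, 55, 35]);
translate([547, 129, 985]) cube([321, 55, 35]);
translate([547, 129, 1256]) cube([321, 55, 35]);
translate([547, 129, 1527]) cube([321, 55, 35]);
translate([547, 129, 1798]) cube([321, 55, 35]);
translate([547, 129, 2069]) cube([321, 55, 35]);


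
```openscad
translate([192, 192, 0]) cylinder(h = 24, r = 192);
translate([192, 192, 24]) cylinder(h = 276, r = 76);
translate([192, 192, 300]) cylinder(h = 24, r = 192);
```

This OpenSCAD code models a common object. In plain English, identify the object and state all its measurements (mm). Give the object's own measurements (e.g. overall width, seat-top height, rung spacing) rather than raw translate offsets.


A spool: two coaxial disc flanges of radius 192 mm and thickness 24 mm, joined by a core cylinder of radius 76 mm and height 276 mm. The lower flange rests on z = 0 and the three cylinders share a vertical axis.


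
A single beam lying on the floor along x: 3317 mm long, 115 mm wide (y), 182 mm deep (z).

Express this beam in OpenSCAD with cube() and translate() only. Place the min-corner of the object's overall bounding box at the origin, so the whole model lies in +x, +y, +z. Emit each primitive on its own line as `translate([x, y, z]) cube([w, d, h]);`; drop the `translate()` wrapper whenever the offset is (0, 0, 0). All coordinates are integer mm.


cube([3317, 115, 182]);


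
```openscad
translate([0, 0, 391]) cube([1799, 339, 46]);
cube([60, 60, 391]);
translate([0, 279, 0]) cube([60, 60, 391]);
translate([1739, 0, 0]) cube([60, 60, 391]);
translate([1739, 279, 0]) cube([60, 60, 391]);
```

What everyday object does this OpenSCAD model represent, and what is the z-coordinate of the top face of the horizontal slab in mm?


A bench. The seat-top height is 437 mm.

A long slab on four corner posts — a bench. The slab sits at z = 391 with thickness 46, so the top is 391 + 46 = 437 mm.
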